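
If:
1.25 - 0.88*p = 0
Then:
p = 1.42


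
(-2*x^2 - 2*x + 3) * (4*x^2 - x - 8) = -8*x^4 - 6*x^3 + 30*x^2 + 13*x - 24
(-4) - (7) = -11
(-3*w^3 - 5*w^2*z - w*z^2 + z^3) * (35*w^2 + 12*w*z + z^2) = -105*w^5 - 211*w^4*z - 98*w^3*z^2 + 18*w^2*z^3 + 11*w*z^4 + z^5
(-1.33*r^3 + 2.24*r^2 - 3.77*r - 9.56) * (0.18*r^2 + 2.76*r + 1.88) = -0.2394*r^5 - 3.2676*r^4 + 3.0034*r^3 - 7.9148*r^2 - 33.4732*r - 17.9728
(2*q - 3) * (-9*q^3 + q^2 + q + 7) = -18*q^4 + 29*q^3 - q^2 + 11*q - 21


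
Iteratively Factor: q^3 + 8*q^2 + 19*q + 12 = (q + 3)*(q^2 + 5*q + 4) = (q + 1)*(q + 3)*(q + 4)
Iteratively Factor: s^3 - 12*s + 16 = (s + 4)*(s^2 - 4*s + 4) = (s - 2)*(s + 4)*(s - 2)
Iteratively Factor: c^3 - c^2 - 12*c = (c + 3)*(c^2 - 4*c) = (c - 4)*(c + 3)*(c)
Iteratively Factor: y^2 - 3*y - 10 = (y + 2)*(y - 5)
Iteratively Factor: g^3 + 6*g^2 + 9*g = (g + 3)*(g^2 + 3*g) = g*(g + 3)*(g + 3)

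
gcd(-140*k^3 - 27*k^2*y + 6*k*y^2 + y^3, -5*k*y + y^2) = -5*k + y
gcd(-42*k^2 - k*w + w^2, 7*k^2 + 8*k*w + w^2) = 1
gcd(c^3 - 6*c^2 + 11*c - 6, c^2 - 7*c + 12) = c - 3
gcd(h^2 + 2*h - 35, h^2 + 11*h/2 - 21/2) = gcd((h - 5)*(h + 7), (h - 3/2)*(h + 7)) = h + 7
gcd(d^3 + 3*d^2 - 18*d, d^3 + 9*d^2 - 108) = d^2 + 3*d - 18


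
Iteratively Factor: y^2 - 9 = (y + 3)*(y - 3)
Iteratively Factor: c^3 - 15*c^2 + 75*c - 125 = (c - 5)*(c^2 - 10*c + 25) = (c - 5)^2*(c - 5)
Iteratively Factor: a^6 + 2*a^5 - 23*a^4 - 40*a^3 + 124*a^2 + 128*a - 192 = (a - 2)*(a^5 + 4*a^4 - 15*a^3 - 70*a^2 - 16*a + 96) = (a - 2)*(a - 1)*(a^4 + 5*a^3 - 10*a^2 - 80*a - 96) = (a - 2)*(a - 1)*(a + 4)*(a^3 + a^2 - 14*a - 24) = (a - 2)*(a - 1)*(a + 2)*(a + 4)*(a^2 - a - 12) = (a - 4)*(a - 2)*(a - 1)*(a + 2)*(a + 4)*(a + 3)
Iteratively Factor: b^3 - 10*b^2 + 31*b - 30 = (b - 5)*(b^2 - 5*b + 6) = (b - 5)*(b - 2)*(b - 3)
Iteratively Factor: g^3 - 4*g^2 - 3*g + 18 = (g - 3)*(g^2 - g - 6) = (g - 3)*(g + 2)*(g - 3)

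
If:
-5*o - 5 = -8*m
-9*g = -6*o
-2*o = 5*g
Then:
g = 0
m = 5/8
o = 0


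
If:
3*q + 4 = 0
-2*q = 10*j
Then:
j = 4/15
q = -4/3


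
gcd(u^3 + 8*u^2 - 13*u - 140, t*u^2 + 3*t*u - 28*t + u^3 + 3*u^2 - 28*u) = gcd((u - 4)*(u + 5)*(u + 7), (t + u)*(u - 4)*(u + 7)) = u^2 + 3*u - 28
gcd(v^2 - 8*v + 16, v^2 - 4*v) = v - 4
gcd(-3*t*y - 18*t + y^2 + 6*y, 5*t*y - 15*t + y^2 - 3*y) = 1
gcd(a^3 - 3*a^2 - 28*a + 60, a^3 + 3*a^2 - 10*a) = a^2 + 3*a - 10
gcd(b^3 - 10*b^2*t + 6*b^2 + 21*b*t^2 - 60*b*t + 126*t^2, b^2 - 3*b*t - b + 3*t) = -b + 3*t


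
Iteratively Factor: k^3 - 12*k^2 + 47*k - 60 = (k - 3)*(k^2 - 9*k + 20) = (k - 4)*(k - 3)*(k - 5)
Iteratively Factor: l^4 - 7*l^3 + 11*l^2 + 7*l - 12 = (l - 1)*(l^3 - 6*l^2 + 5*l + 12) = (l - 1)*(l + 1)*(l^2 - 7*l + 12) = (l - 4)*(l - 1)*(l + 1)*(l - 3)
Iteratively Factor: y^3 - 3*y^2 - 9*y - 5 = (y + 1)*(y^2 - 4*y - 5) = (y + 1)^2*(y - 5)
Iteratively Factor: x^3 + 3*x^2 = (x + 3)*(x^2) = x*(x + 3)*(x)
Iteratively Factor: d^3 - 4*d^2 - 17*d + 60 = (d + 4)*(d^2 - 8*d + 15) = (d - 5)*(d + 4)*(d - 3)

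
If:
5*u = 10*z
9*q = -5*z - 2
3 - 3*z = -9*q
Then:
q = -7/24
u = 1/4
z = 1/8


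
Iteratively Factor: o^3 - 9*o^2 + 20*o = (o - 5)*(o^2 - 4*o) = o*(o - 5)*(o - 4)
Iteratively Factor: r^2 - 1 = (r + 1)*(r - 1)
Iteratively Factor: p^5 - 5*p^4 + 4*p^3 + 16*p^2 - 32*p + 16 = (p - 2)*(p^4 - 3*p^3 - 2*p^2 + 12*p - 8) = (p - 2)*(p + 2)*(p^3 - 5*p^2 + 8*p - 4) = (p - 2)^2*(p + 2)*(p^2 - 3*p + 2) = (p - 2)^2*(p - 1)*(p + 2)*(p - 2)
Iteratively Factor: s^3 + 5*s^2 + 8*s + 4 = (s + 2)*(s^2 + 3*s + 2) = (s + 2)^2*(s + 1)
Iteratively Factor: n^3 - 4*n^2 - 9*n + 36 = (n - 4)*(n^2 - 9) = (n - 4)*(n - 3)*(n + 3)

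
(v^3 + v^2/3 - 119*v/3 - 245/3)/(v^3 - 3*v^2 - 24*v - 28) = (3*v^2 + 22*v + 35)/(3*(v^2 + 4*v + 4))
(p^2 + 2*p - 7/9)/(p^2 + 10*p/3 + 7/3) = (p - 1/3)/(p + 1)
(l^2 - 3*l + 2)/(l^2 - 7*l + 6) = (l - 2)/(l - 6)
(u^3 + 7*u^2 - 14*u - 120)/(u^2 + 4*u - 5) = (u^2 + 2*u - 24)/(u - 1)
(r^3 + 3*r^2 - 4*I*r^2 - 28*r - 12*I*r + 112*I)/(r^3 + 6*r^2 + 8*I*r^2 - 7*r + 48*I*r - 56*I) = (r^2 - 4*r*(1 + I) + 16*I)/(r^2 + r*(-1 + 8*I) - 8*I)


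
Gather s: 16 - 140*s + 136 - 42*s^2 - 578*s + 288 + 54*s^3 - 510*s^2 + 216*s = 54*s^3 - 552*s^2 - 502*s + 440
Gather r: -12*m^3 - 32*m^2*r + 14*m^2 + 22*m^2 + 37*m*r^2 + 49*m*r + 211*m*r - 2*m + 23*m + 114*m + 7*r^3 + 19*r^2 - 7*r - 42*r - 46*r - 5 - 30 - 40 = -12*m^3 + 36*m^2 + 135*m + 7*r^3 + r^2*(37*m + 19) + r*(-32*m^2 + 260*m - 95) - 75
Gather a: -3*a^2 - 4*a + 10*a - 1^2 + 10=-3*a^2 + 6*a + 9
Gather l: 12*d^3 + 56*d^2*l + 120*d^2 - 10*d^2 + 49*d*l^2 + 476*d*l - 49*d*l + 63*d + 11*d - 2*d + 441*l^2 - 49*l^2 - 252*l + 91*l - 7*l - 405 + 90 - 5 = 12*d^3 + 110*d^2 + 72*d + l^2*(49*d + 392) + l*(56*d^2 + 427*d - 168) - 320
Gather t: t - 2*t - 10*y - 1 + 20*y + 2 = -t + 10*y + 1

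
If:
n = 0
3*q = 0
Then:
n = 0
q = 0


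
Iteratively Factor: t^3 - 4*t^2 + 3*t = (t - 3)*(t^2 - t) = (t - 3)*(t - 1)*(t)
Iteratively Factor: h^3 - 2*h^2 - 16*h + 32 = (h - 4)*(h^2 + 2*h - 8) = (h - 4)*(h + 4)*(h - 2)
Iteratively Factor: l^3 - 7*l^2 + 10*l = (l - 2)*(l^2 - 5*l) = l*(l - 2)*(l - 5)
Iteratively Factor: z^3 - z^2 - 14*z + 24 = (z + 4)*(z^2 - 5*z + 6) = (z - 3)*(z + 4)*(z - 2)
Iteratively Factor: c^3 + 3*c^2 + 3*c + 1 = (c + 1)*(c^2 + 2*c + 1) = (c + 1)^2*(c + 1)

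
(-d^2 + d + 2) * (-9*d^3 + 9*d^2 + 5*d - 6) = 9*d^5 - 18*d^4 - 14*d^3 + 29*d^2 + 4*d - 12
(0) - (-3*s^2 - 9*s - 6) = 3*s^2 + 9*s + 6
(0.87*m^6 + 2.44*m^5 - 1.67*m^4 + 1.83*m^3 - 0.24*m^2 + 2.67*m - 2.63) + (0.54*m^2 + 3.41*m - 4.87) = 0.87*m^6 + 2.44*m^5 - 1.67*m^4 + 1.83*m^3 + 0.3*m^2 + 6.08*m - 7.5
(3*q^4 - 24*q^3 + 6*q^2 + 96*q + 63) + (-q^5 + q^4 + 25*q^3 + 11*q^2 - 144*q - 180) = -q^5 + 4*q^4 + q^3 + 17*q^2 - 48*q - 117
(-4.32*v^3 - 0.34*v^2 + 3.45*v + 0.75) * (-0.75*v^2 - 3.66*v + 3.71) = 3.24*v^5 + 16.0662*v^4 - 17.3703*v^3 - 14.4509*v^2 + 10.0545*v + 2.7825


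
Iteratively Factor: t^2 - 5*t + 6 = (t - 3)*(t - 2)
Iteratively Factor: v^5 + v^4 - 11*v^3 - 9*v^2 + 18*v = (v + 3)*(v^4 - 2*v^3 - 5*v^2 + 6*v) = (v - 1)*(v + 3)*(v^3 - v^2 - 6*v) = (v - 3)*(v - 1)*(v + 3)*(v^2 + 2*v) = (v - 3)*(v - 1)*(v + 2)*(v + 3)*(v)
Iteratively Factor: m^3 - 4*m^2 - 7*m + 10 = (m + 2)*(m^2 - 6*m + 5) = (m - 5)*(m + 2)*(m - 1)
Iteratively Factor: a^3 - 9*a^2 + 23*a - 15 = (a - 3)*(a^2 - 6*a + 5) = (a - 5)*(a - 3)*(a - 1)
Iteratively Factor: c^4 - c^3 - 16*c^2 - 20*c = (c - 5)*(c^3 + 4*c^2 + 4*c) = (c - 5)*(c + 2)*(c^2 + 2*c) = c*(c - 5)*(c + 2)*(c + 2)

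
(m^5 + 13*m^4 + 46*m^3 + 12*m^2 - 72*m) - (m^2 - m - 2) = m^5 + 13*m^4 + 46*m^3 + 11*m^2 - 71*m + 2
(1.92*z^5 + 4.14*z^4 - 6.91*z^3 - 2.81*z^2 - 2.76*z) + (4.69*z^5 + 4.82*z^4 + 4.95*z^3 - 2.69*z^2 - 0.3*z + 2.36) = 6.61*z^5 + 8.96*z^4 - 1.96*z^3 - 5.5*z^2 - 3.06*z + 2.36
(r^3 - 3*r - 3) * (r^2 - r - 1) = r^5 - r^4 - 4*r^3 + 6*r + 3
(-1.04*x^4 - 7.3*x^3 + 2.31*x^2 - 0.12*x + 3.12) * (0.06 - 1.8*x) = 1.872*x^5 + 13.0776*x^4 - 4.596*x^3 + 0.3546*x^2 - 5.6232*x + 0.1872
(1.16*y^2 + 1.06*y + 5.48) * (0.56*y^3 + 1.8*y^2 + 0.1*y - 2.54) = 0.6496*y^5 + 2.6816*y^4 + 5.0928*y^3 + 7.0236*y^2 - 2.1444*y - 13.9192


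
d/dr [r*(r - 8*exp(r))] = -r*(8*exp(r) - 1) + r - 8*exp(r)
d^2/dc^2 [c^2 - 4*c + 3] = 2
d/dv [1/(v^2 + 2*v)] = 2*(-v - 1)/(v^2*(v + 2)^2)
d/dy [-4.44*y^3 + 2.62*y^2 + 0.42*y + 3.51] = -13.32*y^2 + 5.24*y + 0.42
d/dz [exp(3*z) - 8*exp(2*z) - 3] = (3*exp(z) - 16)*exp(2*z)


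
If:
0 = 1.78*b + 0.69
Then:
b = -0.39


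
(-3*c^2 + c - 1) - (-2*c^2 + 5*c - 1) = -c^2 - 4*c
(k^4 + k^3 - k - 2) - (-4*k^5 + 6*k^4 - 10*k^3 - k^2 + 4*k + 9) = 4*k^5 - 5*k^4 + 11*k^3 + k^2 - 5*k - 11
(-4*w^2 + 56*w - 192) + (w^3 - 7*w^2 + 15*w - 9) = w^3 - 11*w^2 + 71*w - 201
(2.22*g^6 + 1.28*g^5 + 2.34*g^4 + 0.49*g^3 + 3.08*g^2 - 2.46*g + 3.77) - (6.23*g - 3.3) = 2.22*g^6 + 1.28*g^5 + 2.34*g^4 + 0.49*g^3 + 3.08*g^2 - 8.69*g + 7.07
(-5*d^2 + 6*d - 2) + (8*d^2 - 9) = 3*d^2 + 6*d - 11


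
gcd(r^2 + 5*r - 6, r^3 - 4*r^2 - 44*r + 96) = r + 6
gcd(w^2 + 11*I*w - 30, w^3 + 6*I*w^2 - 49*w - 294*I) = w + 6*I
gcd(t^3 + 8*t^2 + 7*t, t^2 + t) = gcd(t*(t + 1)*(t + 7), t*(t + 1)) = t^2 + t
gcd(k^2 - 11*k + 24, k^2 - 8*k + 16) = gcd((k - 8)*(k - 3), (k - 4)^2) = 1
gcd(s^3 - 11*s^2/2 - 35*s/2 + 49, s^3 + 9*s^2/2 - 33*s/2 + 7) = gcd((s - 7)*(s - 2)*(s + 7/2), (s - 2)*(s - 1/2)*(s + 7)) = s - 2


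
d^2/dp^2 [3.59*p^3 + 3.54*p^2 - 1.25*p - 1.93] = 21.54*p + 7.08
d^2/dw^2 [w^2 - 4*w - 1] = 2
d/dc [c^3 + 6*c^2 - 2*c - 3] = 3*c^2 + 12*c - 2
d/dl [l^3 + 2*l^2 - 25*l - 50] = 3*l^2 + 4*l - 25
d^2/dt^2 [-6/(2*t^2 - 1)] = 24*(-6*t^2 - 1)/(2*t^2 - 1)^3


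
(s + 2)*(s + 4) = s^2 + 6*s + 8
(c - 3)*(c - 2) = c^2 - 5*c + 6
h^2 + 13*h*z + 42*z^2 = (h + 6*z)*(h + 7*z)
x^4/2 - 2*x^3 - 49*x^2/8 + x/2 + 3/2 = (x/2 + 1)*(x - 6)*(x - 1/2)*(x + 1/2)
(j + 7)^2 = j^2 + 14*j + 49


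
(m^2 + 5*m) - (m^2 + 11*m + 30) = -6*m - 30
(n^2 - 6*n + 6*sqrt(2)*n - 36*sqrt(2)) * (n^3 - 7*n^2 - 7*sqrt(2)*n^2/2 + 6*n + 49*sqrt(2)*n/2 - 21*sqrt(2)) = n^5 - 13*n^4 + 5*sqrt(2)*n^4/2 - 65*sqrt(2)*n^3/2 + 6*n^3 + 120*sqrt(2)*n^2 + 510*n^2 - 2016*n - 90*sqrt(2)*n + 1512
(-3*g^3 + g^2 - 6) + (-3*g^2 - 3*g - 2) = -3*g^3 - 2*g^2 - 3*g - 8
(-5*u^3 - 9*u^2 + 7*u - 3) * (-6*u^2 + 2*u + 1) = 30*u^5 + 44*u^4 - 65*u^3 + 23*u^2 + u - 3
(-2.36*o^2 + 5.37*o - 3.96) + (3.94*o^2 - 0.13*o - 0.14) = 1.58*o^2 + 5.24*o - 4.1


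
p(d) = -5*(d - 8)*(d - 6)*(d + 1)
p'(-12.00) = -3890.00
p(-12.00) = 19800.00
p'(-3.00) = -695.00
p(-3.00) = 990.00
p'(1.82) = 16.91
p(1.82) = -364.24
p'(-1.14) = -337.69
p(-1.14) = 45.68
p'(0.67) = -89.63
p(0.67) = -326.23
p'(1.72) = 9.22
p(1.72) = -365.55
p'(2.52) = 62.34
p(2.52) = -335.64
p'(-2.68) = -626.14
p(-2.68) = 778.70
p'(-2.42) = -572.45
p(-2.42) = 622.93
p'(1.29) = -27.26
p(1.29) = -361.87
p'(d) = -5*(d - 8)*(d - 6) - 5*(d - 8)*(d + 1) - 5*(d - 6)*(d + 1)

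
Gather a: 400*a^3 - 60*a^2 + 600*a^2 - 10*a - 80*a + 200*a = 400*a^3 + 540*a^2 + 110*a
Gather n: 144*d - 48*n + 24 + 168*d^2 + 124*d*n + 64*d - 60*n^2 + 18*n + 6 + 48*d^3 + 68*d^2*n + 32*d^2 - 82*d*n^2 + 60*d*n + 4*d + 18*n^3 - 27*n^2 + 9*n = 48*d^3 + 200*d^2 + 212*d + 18*n^3 + n^2*(-82*d - 87) + n*(68*d^2 + 184*d - 21) + 30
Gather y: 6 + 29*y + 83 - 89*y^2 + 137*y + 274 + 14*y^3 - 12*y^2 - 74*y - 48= 14*y^3 - 101*y^2 + 92*y + 315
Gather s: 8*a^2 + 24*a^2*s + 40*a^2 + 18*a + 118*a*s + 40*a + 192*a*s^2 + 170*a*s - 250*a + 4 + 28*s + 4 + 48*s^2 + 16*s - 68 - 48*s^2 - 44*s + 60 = 48*a^2 + 192*a*s^2 - 192*a + s*(24*a^2 + 288*a)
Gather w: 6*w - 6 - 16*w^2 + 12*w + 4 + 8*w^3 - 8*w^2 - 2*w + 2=8*w^3 - 24*w^2 + 16*w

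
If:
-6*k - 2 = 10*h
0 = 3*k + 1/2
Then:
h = -1/10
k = -1/6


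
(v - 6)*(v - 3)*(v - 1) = v^3 - 10*v^2 + 27*v - 18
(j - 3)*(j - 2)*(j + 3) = j^3 - 2*j^2 - 9*j + 18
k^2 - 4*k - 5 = (k - 5)*(k + 1)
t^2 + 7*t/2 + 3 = (t + 3/2)*(t + 2)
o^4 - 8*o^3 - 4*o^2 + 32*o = o*(o - 8)*(o - 2)*(o + 2)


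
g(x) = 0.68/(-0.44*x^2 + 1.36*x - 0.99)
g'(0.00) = -0.94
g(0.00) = -0.69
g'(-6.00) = -0.01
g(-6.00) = -0.03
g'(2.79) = 1.93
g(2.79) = -1.10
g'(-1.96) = -0.07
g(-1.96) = -0.13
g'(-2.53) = -0.05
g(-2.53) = -0.09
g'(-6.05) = -0.01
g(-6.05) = -0.03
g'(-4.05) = -0.02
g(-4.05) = -0.05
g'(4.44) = 0.13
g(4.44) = -0.19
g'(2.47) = 5.57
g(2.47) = -2.16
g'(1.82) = 213.44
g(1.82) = 24.51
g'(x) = 0.68*(0.88*x - 1.36)/(-0.44*x^2 + 1.36*x - 0.99)^2 = (0.5984*x - 0.9248)/(0.44*x^2 - 1.36*x + 0.99)^2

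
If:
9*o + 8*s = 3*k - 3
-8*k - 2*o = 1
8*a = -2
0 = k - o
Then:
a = -1/4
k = -1/10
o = -1/10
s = -3/10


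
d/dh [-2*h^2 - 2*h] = -4*h - 2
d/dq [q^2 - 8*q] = 2*q - 8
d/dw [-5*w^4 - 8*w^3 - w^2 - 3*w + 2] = -20*w^3 - 24*w^2 - 2*w - 3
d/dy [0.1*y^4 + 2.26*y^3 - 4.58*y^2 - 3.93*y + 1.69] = 0.4*y^3 + 6.78*y^2 - 9.16*y - 3.93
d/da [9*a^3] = 27*a^2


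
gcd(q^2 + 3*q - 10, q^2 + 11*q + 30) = q + 5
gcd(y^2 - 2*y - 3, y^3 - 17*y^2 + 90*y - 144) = y - 3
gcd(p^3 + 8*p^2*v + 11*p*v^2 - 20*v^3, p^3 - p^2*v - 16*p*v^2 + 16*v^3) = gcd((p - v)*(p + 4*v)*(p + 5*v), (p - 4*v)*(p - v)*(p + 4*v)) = p^2 + 3*p*v - 4*v^2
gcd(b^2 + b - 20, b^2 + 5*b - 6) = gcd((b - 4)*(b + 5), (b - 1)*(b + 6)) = 1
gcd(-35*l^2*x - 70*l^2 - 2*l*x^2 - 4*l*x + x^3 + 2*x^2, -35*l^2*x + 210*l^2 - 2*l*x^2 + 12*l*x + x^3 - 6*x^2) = -35*l^2 - 2*l*x + x^2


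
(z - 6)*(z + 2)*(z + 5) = z^3 + z^2 - 32*z - 60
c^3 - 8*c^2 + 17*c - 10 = (c - 5)*(c - 2)*(c - 1)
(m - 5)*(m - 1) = m^2 - 6*m + 5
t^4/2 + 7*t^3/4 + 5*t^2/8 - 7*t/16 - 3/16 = (t/2 + 1/4)*(t - 1/2)*(t + 1/2)*(t + 3)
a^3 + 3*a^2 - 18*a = a*(a - 3)*(a + 6)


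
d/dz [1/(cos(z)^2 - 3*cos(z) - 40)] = (2*cos(z) - 3)*sin(z)/(sin(z)^2 + 3*cos(z) + 39)^2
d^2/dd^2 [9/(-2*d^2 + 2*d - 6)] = 9*(d^2 - d - (2*d - 1)^2 + 3)/(d^2 - d + 3)^3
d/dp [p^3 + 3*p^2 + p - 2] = 3*p^2 + 6*p + 1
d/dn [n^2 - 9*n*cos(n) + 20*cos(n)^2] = 9*n*sin(n) + 2*n - 20*sin(2*n) - 9*cos(n)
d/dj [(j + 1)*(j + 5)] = 2*j + 6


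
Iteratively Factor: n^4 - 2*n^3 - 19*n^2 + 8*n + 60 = (n - 5)*(n^3 + 3*n^2 - 4*n - 12) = (n - 5)*(n + 3)*(n^2 - 4) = (n - 5)*(n + 2)*(n + 3)*(n - 2)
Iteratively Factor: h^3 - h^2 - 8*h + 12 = (h - 2)*(h^2 + h - 6) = (h - 2)^2*(h + 3)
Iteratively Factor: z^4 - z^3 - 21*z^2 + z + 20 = (z + 4)*(z^3 - 5*z^2 - z + 5) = (z - 1)*(z + 4)*(z^2 - 4*z - 5) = (z - 5)*(z - 1)*(z + 4)*(z + 1)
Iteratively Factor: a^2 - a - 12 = (a - 4)*(a + 3)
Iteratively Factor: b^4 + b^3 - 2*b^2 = (b + 2)*(b^3 - b^2) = b*(b + 2)*(b^2 - b) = b*(b - 1)*(b + 2)*(b)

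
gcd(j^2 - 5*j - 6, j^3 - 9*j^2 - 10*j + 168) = j - 6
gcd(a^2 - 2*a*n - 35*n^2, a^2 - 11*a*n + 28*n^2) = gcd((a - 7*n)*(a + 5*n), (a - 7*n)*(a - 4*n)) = a - 7*n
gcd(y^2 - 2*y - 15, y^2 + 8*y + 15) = y + 3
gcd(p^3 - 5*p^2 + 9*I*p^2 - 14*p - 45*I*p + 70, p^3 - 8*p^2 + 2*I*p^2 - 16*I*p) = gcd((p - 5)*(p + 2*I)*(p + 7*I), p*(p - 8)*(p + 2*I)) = p + 2*I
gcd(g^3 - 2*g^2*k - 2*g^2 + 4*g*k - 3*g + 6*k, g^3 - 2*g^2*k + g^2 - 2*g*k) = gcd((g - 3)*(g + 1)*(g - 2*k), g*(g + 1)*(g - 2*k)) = g^2 - 2*g*k + g - 2*k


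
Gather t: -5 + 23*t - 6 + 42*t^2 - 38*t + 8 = 42*t^2 - 15*t - 3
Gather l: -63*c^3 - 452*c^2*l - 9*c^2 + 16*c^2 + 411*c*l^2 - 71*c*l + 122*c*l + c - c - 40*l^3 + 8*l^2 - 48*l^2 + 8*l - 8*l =-63*c^3 + 7*c^2 - 40*l^3 + l^2*(411*c - 40) + l*(-452*c^2 + 51*c)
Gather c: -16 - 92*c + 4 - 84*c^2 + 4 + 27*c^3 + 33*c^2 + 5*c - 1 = 27*c^3 - 51*c^2 - 87*c - 9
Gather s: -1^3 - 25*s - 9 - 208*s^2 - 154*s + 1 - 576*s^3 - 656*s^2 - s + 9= -576*s^3 - 864*s^2 - 180*s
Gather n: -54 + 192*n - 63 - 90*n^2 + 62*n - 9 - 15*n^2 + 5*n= -105*n^2 + 259*n - 126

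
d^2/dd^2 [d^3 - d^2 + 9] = 6*d - 2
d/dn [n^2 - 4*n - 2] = 2*n - 4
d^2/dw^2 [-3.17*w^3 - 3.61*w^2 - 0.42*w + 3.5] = -19.02*w - 7.22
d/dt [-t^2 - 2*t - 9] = -2*t - 2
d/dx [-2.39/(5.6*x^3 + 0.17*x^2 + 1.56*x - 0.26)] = (40.152*x^2 + 0.8126*x + 3.7284)/(5.6*x^3 + 0.17*x^2 + 1.56*x - 0.26)^2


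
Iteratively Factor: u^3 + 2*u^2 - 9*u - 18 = (u + 3)*(u^2 - u - 6) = (u - 3)*(u + 3)*(u + 2)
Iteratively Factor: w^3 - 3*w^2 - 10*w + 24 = (w + 3)*(w^2 - 6*w + 8) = (w - 2)*(w + 3)*(w - 4)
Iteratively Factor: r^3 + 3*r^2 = (r + 3)*(r^2) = r*(r + 3)*(r)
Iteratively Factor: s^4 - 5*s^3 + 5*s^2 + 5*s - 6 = (s - 2)*(s^3 - 3*s^2 - s + 3) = (s - 2)*(s - 1)*(s^2 - 2*s - 3) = (s - 3)*(s - 2)*(s - 1)*(s + 1)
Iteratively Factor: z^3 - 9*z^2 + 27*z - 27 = (z - 3)*(z^2 - 6*z + 9) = (z - 3)^2*(z - 3)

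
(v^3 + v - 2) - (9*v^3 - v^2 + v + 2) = -8*v^3 + v^2 - 4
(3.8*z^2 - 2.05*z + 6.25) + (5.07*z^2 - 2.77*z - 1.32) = 8.87*z^2 - 4.82*z + 4.93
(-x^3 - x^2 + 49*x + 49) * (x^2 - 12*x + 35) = -x^5 + 11*x^4 + 26*x^3 - 574*x^2 + 1127*x + 1715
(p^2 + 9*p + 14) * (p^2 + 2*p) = p^4 + 11*p^3 + 32*p^2 + 28*p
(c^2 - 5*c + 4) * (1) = c^2 - 5*c + 4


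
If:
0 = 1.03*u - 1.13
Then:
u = 1.10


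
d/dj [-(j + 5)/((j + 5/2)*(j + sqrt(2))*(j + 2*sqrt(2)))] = 2*(2*(j + 5)*(j + sqrt(2))*(j + 2*sqrt(2)) + (j + 5)*(j + sqrt(2))*(2*j + 5) + (j + 5)*(j + 2*sqrt(2))*(2*j + 5) - (j + sqrt(2))*(j + 2*sqrt(2))*(2*j + 5))/((j + sqrt(2))^2*(j + 2*sqrt(2))^2*(2*j + 5)^2)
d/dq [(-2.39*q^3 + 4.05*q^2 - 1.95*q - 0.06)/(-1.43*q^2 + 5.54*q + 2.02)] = (3.4177*q^4 - 26.4812*q^3 + 5.1651*q^2 + 16.1904*q - 3.6066)/(2.0449*q^4 - 15.8444*q^3 + 24.9144*q^2 + 22.3816*q + 4.0804)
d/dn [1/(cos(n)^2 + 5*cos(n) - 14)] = (2*cos(n) + 5)*sin(n)/(cos(n)^2 + 5*cos(n) - 14)^2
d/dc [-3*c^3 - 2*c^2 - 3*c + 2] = -9*c^2 - 4*c - 3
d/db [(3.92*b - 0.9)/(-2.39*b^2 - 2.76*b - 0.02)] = (9.3688*b^2 - 4.302*b - 2.5624)/(5.7121*b^4 + 13.1928*b^3 + 7.7132*b^2 + 0.1104*b + 0.0004)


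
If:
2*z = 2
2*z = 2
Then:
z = 1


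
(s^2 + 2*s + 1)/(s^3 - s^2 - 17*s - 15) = (s + 1)/(s^2 - 2*s - 15)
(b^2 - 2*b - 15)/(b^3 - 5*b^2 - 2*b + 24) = (b^2 - 2*b - 15)/(b^3 - 5*b^2 - 2*b + 24)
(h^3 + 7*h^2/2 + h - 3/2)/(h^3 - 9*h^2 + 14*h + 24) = (2*h^2 + 5*h - 3)/(2*(h^2 - 10*h + 24))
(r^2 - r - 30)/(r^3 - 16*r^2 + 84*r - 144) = (r + 5)/(r^2 - 10*r + 24)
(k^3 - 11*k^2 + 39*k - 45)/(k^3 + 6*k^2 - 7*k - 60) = (k^2 - 8*k + 15)/(k^2 + 9*k + 20)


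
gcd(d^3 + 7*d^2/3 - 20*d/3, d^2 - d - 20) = d + 4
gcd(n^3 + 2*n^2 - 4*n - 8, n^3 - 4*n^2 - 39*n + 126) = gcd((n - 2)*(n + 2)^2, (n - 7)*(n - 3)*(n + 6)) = 1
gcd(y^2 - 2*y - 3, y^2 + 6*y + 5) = y + 1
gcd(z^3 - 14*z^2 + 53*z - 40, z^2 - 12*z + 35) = z - 5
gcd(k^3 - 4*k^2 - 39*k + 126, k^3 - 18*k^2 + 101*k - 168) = k^2 - 10*k + 21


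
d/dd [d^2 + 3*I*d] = 2*d + 3*I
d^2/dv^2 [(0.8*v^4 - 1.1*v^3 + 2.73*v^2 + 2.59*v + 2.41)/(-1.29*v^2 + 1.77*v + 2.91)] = (-2.66256*v^6 + 10.95984*v^5 + 2.9808*v^4 - 71.864856*v^3 - 132.850908*v^2 + 30.570372*v - 52.749576)/(2.146689*v^6 - 8.836371*v^5 - 2.40327*v^4 + 34.321185*v^3 + 5.42133000000001*v^2 - 44.965611*v - 24.642171)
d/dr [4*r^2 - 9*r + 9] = 8*r - 9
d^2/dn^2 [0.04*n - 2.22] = 0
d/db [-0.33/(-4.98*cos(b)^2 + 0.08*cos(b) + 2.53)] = (3.2868*cos(b) - 0.0264)*sin(b)/(-4.98*cos(b)^2 + 0.08*cos(b) + 2.53)^2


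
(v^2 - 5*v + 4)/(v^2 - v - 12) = (v - 1)/(v + 3)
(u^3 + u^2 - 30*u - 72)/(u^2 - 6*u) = u + 7 + 12/u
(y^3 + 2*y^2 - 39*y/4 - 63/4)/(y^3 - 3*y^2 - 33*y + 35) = (4*y^3 + 8*y^2 - 39*y - 63)/(4*(y^3 - 3*y^2 - 33*y + 35))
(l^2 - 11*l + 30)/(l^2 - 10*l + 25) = (l - 6)/(l - 5)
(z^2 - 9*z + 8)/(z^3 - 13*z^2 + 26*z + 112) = (z - 1)/(z^2 - 5*z - 14)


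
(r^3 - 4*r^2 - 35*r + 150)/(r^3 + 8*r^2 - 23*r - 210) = (r - 5)/(r + 7)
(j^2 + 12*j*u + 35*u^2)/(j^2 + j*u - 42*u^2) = (-j - 5*u)/(-j + 6*u)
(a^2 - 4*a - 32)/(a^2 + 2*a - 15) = (a^2 - 4*a - 32)/(a^2 + 2*a - 15)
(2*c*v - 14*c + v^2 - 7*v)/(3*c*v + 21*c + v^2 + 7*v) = (2*c*v - 14*c + v^2 - 7*v)/(3*c*v + 21*c + v^2 + 7*v)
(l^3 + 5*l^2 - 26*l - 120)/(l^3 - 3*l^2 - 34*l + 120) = (l + 4)/(l - 4)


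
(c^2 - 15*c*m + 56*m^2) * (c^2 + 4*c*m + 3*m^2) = c^4 - 11*c^3*m - c^2*m^2 + 179*c*m^3 + 168*m^4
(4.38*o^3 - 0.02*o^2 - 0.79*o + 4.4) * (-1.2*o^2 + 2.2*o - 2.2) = -5.256*o^5 + 9.66*o^4 - 8.732*o^3 - 6.974*o^2 + 11.418*o - 9.68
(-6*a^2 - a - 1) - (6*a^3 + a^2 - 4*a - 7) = -6*a^3 - 7*a^2 + 3*a + 6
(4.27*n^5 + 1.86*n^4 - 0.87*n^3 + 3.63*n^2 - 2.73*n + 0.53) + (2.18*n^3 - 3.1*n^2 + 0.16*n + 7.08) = 4.27*n^5 + 1.86*n^4 + 1.31*n^3 + 0.53*n^2 - 2.57*n + 7.61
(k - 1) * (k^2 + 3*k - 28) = k^3 + 2*k^2 - 31*k + 28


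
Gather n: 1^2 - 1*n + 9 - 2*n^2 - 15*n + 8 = -2*n^2 - 16*n + 18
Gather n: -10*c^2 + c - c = -10*c^2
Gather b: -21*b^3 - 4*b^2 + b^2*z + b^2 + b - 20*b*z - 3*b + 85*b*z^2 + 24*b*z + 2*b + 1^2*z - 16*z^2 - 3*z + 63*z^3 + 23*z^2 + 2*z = -21*b^3 + b^2*(z - 3) + b*(85*z^2 + 4*z) + 63*z^3 + 7*z^2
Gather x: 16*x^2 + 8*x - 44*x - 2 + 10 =16*x^2 - 36*x + 8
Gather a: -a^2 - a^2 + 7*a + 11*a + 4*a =-2*a^2 + 22*a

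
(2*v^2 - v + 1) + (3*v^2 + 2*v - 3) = 5*v^2 + v - 2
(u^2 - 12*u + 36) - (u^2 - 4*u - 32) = 68 - 8*u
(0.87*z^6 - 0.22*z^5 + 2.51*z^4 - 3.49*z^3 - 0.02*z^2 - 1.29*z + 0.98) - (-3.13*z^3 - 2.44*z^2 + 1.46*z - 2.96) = 0.87*z^6 - 0.22*z^5 + 2.51*z^4 - 0.36*z^3 + 2.42*z^2 - 2.75*z + 3.94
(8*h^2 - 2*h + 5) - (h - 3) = 8*h^2 - 3*h + 8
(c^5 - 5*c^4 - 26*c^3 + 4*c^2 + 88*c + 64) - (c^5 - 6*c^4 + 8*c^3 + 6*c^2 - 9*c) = c^4 - 34*c^3 - 2*c^2 + 97*c + 64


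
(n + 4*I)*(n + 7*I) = n^2 + 11*I*n - 28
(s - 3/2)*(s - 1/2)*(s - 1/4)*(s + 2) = s^4 - s^3/4 - 13*s^2/4 + 37*s/16 - 3/8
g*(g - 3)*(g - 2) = g^3 - 5*g^2 + 6*g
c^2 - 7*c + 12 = (c - 4)*(c - 3)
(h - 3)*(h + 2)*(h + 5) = h^3 + 4*h^2 - 11*h - 30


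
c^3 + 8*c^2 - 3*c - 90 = (c - 3)*(c + 5)*(c + 6)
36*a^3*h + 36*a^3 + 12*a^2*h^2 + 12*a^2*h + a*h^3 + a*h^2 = (6*a + h)^2*(a*h + a)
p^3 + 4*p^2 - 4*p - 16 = (p - 2)*(p + 2)*(p + 4)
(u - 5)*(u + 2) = u^2 - 3*u - 10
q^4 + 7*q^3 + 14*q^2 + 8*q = q*(q + 1)*(q + 2)*(q + 4)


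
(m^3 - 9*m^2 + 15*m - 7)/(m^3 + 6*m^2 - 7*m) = (m^2 - 8*m + 7)/(m*(m + 7))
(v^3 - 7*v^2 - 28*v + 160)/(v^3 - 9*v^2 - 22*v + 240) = (v - 4)/(v - 6)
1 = 1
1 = 1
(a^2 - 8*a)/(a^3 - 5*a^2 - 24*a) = 1/(a + 3)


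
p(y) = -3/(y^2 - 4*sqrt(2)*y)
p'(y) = -3*(-2*y + 4*sqrt(2))/(y^2 - 4*sqrt(2)*y)^2 = 6*(y - 2*sqrt(2))/(y^2*(y - 4*sqrt(2))^2)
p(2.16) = 0.40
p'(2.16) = -0.07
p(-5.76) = -0.05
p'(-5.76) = -0.01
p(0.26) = 2.14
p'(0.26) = -7.83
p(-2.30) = -0.16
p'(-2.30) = -0.09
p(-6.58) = -0.04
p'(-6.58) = -0.00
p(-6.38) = -0.04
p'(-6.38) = -0.00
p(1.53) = 0.48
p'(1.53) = -0.20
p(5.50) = 3.48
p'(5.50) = 21.54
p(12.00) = -0.04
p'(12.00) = 0.01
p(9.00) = -0.10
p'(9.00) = 0.04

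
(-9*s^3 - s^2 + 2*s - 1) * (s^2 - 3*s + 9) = -9*s^5 + 26*s^4 - 76*s^3 - 16*s^2 + 21*s - 9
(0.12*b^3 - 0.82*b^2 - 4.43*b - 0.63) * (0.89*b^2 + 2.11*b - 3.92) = 0.1068*b^5 - 0.4766*b^4 - 6.1433*b^3 - 6.6936*b^2 + 16.0363*b + 2.4696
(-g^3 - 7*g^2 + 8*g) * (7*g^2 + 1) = -7*g^5 - 49*g^4 + 55*g^3 - 7*g^2 + 8*g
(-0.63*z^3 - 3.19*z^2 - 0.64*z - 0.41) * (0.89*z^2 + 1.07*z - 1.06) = -0.5607*z^5 - 3.5132*z^4 - 3.3151*z^3 + 2.3317*z^2 + 0.2397*z + 0.4346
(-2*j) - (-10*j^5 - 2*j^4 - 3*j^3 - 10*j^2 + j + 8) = 10*j^5 + 2*j^4 + 3*j^3 + 10*j^2 - 3*j - 8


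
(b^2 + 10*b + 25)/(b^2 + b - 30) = (b^2 + 10*b + 25)/(b^2 + b - 30)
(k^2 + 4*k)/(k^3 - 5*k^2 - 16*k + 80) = k/(k^2 - 9*k + 20)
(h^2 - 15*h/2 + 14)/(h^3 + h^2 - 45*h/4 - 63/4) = 2*(h - 4)/(2*h^2 + 9*h + 9)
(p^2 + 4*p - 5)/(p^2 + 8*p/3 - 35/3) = 3*(p - 1)/(3*p - 7)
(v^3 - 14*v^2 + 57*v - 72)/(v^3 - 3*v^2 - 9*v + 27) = (v - 8)/(v + 3)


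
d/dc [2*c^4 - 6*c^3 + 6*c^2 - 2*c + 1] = 8*c^3 - 18*c^2 + 12*c - 2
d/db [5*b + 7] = 5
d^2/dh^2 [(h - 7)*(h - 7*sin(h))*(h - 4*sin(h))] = 11*h^2*sin(h) - 77*h*sin(h) - 44*h*cos(h) + 56*h*cos(2*h) + 6*h - 22*sin(h) + 56*sin(2*h) + 154*cos(h) - 392*cos(2*h) - 14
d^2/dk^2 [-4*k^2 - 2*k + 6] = -8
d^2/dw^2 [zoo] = 0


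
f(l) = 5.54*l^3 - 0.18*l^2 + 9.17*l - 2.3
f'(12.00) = 2398.13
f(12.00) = 9654.94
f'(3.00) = 157.67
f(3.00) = 173.17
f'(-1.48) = 46.11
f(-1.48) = -34.23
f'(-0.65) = 16.43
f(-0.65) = -9.86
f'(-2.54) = 117.31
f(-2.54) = -117.54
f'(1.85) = 65.39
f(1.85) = 49.13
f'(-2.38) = 104.17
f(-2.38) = -99.83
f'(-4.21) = 305.26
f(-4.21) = -457.48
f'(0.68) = 16.61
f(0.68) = 5.59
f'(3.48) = 209.19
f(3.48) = 260.91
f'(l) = 16.62*l^2 - 0.36*l + 9.17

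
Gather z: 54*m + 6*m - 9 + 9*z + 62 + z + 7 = 60*m + 10*z + 60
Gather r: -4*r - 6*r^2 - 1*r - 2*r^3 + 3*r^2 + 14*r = -2*r^3 - 3*r^2 + 9*r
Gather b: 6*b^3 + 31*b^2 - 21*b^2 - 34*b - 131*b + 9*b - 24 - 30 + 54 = 6*b^3 + 10*b^2 - 156*b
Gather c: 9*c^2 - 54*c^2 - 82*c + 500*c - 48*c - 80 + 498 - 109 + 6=-45*c^2 + 370*c + 315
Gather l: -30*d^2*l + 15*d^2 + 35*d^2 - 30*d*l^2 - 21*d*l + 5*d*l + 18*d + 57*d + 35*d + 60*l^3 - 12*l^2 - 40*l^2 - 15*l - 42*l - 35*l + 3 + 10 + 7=50*d^2 + 110*d + 60*l^3 + l^2*(-30*d - 52) + l*(-30*d^2 - 16*d - 92) + 20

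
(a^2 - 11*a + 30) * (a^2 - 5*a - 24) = a^4 - 16*a^3 + 61*a^2 + 114*a - 720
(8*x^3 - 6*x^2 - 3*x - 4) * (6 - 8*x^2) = -64*x^5 + 48*x^4 + 72*x^3 - 4*x^2 - 18*x - 24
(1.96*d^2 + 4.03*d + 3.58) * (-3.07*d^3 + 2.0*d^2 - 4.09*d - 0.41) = -6.0172*d^5 - 8.4521*d^4 - 10.947*d^3 - 10.1263*d^2 - 16.2945*d - 1.4678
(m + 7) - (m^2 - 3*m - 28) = -m^2 + 4*m + 35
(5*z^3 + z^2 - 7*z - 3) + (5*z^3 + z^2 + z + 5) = 10*z^3 + 2*z^2 - 6*z + 2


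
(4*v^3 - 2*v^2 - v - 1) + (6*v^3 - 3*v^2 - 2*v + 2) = 10*v^3 - 5*v^2 - 3*v + 1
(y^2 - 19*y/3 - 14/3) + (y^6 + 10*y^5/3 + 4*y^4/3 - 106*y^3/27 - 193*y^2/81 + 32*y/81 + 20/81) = y^6 + 10*y^5/3 + 4*y^4/3 - 106*y^3/27 - 112*y^2/81 - 481*y/81 - 358/81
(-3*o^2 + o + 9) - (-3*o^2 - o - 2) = 2*o + 11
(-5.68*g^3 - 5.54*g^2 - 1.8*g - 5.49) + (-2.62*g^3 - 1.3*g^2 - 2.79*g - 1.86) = -8.3*g^3 - 6.84*g^2 - 4.59*g - 7.35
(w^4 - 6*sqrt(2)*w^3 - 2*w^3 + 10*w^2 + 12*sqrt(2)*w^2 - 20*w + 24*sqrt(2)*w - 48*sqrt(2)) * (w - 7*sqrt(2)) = w^5 - 13*sqrt(2)*w^4 - 2*w^4 + 26*sqrt(2)*w^3 + 94*w^3 - 188*w^2 - 46*sqrt(2)*w^2 - 336*w + 92*sqrt(2)*w + 672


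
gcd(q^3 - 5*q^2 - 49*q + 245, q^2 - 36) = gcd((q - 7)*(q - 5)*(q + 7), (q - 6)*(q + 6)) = 1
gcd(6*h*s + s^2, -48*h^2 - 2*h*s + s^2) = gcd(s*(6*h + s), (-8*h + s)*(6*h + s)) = 6*h + s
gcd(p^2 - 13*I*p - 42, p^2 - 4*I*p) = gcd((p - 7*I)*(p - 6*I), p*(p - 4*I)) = 1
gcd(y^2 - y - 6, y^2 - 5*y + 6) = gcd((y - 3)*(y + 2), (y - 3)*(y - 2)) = y - 3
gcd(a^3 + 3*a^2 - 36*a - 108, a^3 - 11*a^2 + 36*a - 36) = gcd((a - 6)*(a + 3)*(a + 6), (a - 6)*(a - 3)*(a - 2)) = a - 6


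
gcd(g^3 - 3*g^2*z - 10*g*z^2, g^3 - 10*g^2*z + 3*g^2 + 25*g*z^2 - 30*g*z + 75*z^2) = -g + 5*z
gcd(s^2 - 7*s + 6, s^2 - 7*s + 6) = s^2 - 7*s + 6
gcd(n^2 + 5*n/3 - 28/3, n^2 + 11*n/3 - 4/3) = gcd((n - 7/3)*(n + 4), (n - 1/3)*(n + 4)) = n + 4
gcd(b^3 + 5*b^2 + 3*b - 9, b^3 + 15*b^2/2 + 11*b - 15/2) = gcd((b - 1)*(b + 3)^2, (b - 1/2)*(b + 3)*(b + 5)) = b + 3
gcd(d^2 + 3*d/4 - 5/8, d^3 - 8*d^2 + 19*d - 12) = 1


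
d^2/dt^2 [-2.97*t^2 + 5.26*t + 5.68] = -5.94000000000000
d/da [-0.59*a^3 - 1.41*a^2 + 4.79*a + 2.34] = -1.77*a^2 - 2.82*a + 4.79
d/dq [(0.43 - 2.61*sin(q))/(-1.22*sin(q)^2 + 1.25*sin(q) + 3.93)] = (-3.1842*sin(q)^2 + 1.0492*sin(q) - 10.7948)*cos(q)/(1.4884*sin(q)^4 - 3.05*sin(q)^3 - 8.0267*sin(q)^2 + 9.825*sin(q) + 15.4449)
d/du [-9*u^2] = -18*u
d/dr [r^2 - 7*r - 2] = 2*r - 7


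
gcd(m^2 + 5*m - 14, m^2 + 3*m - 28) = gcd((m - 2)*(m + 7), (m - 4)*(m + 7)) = m + 7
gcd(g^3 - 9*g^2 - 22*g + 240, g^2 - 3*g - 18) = g - 6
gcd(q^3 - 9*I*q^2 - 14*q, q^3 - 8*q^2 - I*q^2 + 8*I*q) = q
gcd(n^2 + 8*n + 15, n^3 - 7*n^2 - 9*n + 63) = n + 3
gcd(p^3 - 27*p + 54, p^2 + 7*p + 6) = p + 6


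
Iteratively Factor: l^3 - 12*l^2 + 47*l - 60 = (l - 5)*(l^2 - 7*l + 12) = (l - 5)*(l - 3)*(l - 4)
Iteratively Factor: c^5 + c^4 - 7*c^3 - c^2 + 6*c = (c)*(c^4 + c^3 - 7*c^2 - c + 6) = c*(c - 1)*(c^3 + 2*c^2 - 5*c - 6) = c*(c - 1)*(c + 3)*(c^2 - c - 2) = c*(c - 1)*(c + 1)*(c + 3)*(c - 2)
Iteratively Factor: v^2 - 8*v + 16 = (v - 4)*(v - 4)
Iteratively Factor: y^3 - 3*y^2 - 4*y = (y)*(y^2 - 3*y - 4) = y*(y - 4)*(y + 1)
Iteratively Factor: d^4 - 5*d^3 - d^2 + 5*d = (d - 5)*(d^3 - d) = (d - 5)*(d + 1)*(d^2 - d) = (d - 5)*(d - 1)*(d + 1)*(d)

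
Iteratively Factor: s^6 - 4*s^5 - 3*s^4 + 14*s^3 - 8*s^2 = (s - 1)*(s^5 - 3*s^4 - 6*s^3 + 8*s^2) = (s - 1)^2*(s^4 - 2*s^3 - 8*s^2) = (s - 4)*(s - 1)^2*(s^3 + 2*s^2) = s*(s - 4)*(s - 1)^2*(s^2 + 2*s) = s^2*(s - 4)*(s - 1)^2*(s + 2)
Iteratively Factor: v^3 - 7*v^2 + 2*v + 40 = (v - 4)*(v^2 - 3*v - 10) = (v - 4)*(v + 2)*(v - 5)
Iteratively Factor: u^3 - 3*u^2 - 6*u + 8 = (u + 2)*(u^2 - 5*u + 4) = (u - 4)*(u + 2)*(u - 1)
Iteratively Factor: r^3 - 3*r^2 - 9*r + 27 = (r + 3)*(r^2 - 6*r + 9) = (r - 3)*(r + 3)*(r - 3)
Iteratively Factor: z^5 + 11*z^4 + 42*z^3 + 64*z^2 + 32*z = (z + 2)*(z^4 + 9*z^3 + 24*z^2 + 16*z) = (z + 2)*(z + 4)*(z^3 + 5*z^2 + 4*z) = z*(z + 2)*(z + 4)*(z^2 + 5*z + 4) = z*(z + 2)*(z + 4)^2*(z + 1)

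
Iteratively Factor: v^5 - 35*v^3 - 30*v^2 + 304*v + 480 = (v + 4)*(v^4 - 4*v^3 - 19*v^2 + 46*v + 120) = (v + 3)*(v + 4)*(v^3 - 7*v^2 + 2*v + 40) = (v - 4)*(v + 3)*(v + 4)*(v^2 - 3*v - 10) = (v - 5)*(v - 4)*(v + 3)*(v + 4)*(v + 2)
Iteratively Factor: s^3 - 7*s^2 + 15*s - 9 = (s - 3)*(s^2 - 4*s + 3) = (s - 3)^2*(s - 1)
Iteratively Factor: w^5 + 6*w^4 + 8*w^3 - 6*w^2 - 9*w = (w + 3)*(w^4 + 3*w^3 - w^2 - 3*w) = w*(w + 3)*(w^3 + 3*w^2 - w - 3) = w*(w + 1)*(w + 3)*(w^2 + 2*w - 3) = w*(w + 1)*(w + 3)^2*(w - 1)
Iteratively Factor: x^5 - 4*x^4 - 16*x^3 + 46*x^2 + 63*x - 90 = (x - 1)*(x^4 - 3*x^3 - 19*x^2 + 27*x + 90) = (x - 1)*(x + 3)*(x^3 - 6*x^2 - x + 30) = (x - 1)*(x + 2)*(x + 3)*(x^2 - 8*x + 15) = (x - 3)*(x - 1)*(x + 2)*(x + 3)*(x - 5)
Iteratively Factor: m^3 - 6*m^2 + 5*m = (m - 5)*(m^2 - m) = m*(m - 5)*(m - 1)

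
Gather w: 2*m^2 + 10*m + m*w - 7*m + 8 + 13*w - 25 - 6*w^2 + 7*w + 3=2*m^2 + 3*m - 6*w^2 + w*(m + 20) - 14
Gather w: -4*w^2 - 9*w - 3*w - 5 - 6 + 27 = -4*w^2 - 12*w + 16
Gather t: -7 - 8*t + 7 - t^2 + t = -t^2 - 7*t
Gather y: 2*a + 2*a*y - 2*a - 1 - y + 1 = y*(2*a - 1)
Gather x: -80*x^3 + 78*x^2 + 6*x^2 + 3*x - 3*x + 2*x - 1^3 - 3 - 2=-80*x^3 + 84*x^2 + 2*x - 6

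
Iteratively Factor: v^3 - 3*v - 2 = (v - 2)*(v^2 + 2*v + 1) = (v - 2)*(v + 1)*(v + 1)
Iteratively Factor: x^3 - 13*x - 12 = (x + 1)*(x^2 - x - 12) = (x + 1)*(x + 3)*(x - 4)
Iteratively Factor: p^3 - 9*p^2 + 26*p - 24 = (p - 3)*(p^2 - 6*p + 8) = (p - 3)*(p - 2)*(p - 4)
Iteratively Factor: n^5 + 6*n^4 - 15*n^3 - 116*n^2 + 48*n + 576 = (n - 3)*(n^4 + 9*n^3 + 12*n^2 - 80*n - 192) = (n - 3)*(n + 4)*(n^3 + 5*n^2 - 8*n - 48) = (n - 3)*(n + 4)^2*(n^2 + n - 12) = (n - 3)*(n + 4)^3*(n - 3)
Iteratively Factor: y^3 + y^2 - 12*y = (y)*(y^2 + y - 12) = y*(y - 3)*(y + 4)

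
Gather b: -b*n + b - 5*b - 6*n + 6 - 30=b*(-n - 4) - 6*n - 24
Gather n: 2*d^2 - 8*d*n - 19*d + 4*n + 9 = 2*d^2 - 19*d + n*(4 - 8*d) + 9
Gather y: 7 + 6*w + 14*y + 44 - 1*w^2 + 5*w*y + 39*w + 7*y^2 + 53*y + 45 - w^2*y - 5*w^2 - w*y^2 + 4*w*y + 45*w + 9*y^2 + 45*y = -6*w^2 + 90*w + y^2*(16 - w) + y*(-w^2 + 9*w + 112) + 96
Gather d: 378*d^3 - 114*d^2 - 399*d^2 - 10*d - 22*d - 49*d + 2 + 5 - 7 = 378*d^3 - 513*d^2 - 81*d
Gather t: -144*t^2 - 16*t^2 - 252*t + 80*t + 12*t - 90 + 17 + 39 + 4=-160*t^2 - 160*t - 30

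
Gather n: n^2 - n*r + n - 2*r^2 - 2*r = n^2 + n*(1 - r) - 2*r^2 - 2*r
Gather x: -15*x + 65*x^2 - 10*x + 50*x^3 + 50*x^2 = 50*x^3 + 115*x^2 - 25*x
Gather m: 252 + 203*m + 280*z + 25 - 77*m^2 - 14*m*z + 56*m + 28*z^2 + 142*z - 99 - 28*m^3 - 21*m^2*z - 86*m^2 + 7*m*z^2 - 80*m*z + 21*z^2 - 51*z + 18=-28*m^3 + m^2*(-21*z - 163) + m*(7*z^2 - 94*z + 259) + 49*z^2 + 371*z + 196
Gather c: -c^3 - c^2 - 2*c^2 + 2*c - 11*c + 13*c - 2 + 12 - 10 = -c^3 - 3*c^2 + 4*c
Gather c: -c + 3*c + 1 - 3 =2*c - 2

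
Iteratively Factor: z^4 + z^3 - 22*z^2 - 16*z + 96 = (z - 4)*(z^3 + 5*z^2 - 2*z - 24) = (z - 4)*(z + 3)*(z^2 + 2*z - 8) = (z - 4)*(z + 3)*(z + 4)*(z - 2)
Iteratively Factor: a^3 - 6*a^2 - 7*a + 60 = (a - 5)*(a^2 - a - 12) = (a - 5)*(a + 3)*(a - 4)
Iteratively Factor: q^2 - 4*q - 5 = (q - 5)*(q + 1)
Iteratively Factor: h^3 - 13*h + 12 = (h - 3)*(h^2 + 3*h - 4) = (h - 3)*(h - 1)*(h + 4)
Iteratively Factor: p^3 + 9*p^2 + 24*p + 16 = (p + 4)*(p^2 + 5*p + 4) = (p + 4)^2*(p + 1)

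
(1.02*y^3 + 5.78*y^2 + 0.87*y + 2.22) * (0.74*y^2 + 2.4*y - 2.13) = 0.7548*y^5 + 6.7252*y^4 + 12.3432*y^3 - 8.5806*y^2 + 3.4749*y - 4.7286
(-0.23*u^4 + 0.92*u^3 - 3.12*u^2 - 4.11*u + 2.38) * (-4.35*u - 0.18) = 1.0005*u^5 - 3.9606*u^4 + 13.4064*u^3 + 18.4401*u^2 - 9.6132*u - 0.4284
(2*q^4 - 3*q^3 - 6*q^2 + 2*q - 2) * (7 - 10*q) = -20*q^5 + 44*q^4 + 39*q^3 - 62*q^2 + 34*q - 14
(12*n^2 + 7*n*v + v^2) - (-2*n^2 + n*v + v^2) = 14*n^2 + 6*n*v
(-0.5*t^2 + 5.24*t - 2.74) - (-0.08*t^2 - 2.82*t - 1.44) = -0.42*t^2 + 8.06*t - 1.3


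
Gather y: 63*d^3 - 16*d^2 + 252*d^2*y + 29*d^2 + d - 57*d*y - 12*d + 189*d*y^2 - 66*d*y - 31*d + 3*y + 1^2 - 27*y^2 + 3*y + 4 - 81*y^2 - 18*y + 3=63*d^3 + 13*d^2 - 42*d + y^2*(189*d - 108) + y*(252*d^2 - 123*d - 12) + 8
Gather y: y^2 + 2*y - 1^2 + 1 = y^2 + 2*y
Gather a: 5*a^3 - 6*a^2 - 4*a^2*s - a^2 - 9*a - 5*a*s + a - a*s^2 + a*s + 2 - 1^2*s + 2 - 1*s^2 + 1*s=5*a^3 + a^2*(-4*s - 7) + a*(-s^2 - 4*s - 8) - s^2 + 4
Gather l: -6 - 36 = -42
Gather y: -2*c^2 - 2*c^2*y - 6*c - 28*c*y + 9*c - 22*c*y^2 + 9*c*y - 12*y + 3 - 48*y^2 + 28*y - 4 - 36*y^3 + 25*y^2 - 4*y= -2*c^2 + 3*c - 36*y^3 + y^2*(-22*c - 23) + y*(-2*c^2 - 19*c + 12) - 1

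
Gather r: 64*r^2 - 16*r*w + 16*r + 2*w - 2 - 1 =64*r^2 + r*(16 - 16*w) + 2*w - 3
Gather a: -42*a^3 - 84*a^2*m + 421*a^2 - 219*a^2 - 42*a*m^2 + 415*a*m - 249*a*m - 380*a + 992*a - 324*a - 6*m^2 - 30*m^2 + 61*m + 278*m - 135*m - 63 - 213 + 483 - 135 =-42*a^3 + a^2*(202 - 84*m) + a*(-42*m^2 + 166*m + 288) - 36*m^2 + 204*m + 72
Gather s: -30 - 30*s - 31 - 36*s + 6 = -66*s - 55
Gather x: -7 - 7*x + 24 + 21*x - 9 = 14*x + 8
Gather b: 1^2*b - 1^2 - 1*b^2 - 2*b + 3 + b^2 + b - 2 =0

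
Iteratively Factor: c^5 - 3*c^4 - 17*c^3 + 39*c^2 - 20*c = (c - 1)*(c^4 - 2*c^3 - 19*c^2 + 20*c) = (c - 1)^2*(c^3 - c^2 - 20*c) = (c - 1)^2*(c + 4)*(c^2 - 5*c) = (c - 5)*(c - 1)^2*(c + 4)*(c)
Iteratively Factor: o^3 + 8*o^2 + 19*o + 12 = (o + 1)*(o^2 + 7*o + 12) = (o + 1)*(o + 4)*(o + 3)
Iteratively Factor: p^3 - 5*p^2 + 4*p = (p)*(p^2 - 5*p + 4) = p*(p - 1)*(p - 4)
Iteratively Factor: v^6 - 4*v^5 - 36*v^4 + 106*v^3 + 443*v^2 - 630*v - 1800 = (v - 5)*(v^5 + v^4 - 31*v^3 - 49*v^2 + 198*v + 360) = (v - 5)*(v + 4)*(v^4 - 3*v^3 - 19*v^2 + 27*v + 90) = (v - 5)^2*(v + 4)*(v^3 + 2*v^2 - 9*v - 18) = (v - 5)^2*(v - 3)*(v + 4)*(v^2 + 5*v + 6) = (v - 5)^2*(v - 3)*(v + 3)*(v + 4)*(v + 2)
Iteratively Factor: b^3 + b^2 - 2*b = (b)*(b^2 + b - 2) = b*(b + 2)*(b - 1)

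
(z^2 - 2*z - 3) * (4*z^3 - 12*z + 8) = 4*z^5 - 8*z^4 - 24*z^3 + 32*z^2 + 20*z - 24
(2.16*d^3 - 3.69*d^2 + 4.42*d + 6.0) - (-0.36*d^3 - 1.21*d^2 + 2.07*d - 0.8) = 2.52*d^3 - 2.48*d^2 + 2.35*d + 6.8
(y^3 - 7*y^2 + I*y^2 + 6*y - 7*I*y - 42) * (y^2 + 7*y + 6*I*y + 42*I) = y^5 + 7*I*y^4 - 49*y^3 - 307*I*y^2 - 1764*I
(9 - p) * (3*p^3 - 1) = -3*p^4 + 27*p^3 + p - 9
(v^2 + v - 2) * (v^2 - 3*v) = v^4 - 2*v^3 - 5*v^2 + 6*v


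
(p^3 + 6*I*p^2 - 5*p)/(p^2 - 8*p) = (p^2 + 6*I*p - 5)/(p - 8)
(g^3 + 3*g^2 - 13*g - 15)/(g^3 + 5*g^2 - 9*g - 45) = (g + 1)/(g + 3)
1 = 1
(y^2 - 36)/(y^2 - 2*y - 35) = (36 - y^2)/(-y^2 + 2*y + 35)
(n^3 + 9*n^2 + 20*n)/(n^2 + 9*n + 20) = n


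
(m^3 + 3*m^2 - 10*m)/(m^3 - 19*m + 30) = m/(m - 3)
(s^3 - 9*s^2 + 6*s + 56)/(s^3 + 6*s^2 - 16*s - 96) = (s^2 - 5*s - 14)/(s^2 + 10*s + 24)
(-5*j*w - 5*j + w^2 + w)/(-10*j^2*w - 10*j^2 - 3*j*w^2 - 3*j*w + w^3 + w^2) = 1/(2*j + w)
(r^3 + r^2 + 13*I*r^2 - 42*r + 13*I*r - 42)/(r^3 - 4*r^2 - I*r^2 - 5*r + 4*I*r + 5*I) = (r^2 + 13*I*r - 42)/(r^2 - r*(5 + I) + 5*I)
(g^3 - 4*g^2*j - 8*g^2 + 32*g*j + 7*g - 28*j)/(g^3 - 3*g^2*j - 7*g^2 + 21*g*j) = (g^2 - 4*g*j - g + 4*j)/(g*(g - 3*j))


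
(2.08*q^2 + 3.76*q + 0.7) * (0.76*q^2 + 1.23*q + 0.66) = 1.5808*q^4 + 5.416*q^3 + 6.5296*q^2 + 3.3426*q + 0.462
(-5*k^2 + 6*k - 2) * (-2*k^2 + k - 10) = 10*k^4 - 17*k^3 + 60*k^2 - 62*k + 20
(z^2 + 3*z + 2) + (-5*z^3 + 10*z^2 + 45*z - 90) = -5*z^3 + 11*z^2 + 48*z - 88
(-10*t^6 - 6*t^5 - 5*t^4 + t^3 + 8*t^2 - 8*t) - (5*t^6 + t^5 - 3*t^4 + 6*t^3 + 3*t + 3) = -15*t^6 - 7*t^5 - 2*t^4 - 5*t^3 + 8*t^2 - 11*t - 3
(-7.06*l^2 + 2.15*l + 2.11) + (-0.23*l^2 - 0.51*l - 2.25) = -7.29*l^2 + 1.64*l - 0.14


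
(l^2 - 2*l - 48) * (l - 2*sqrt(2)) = l^3 - 2*sqrt(2)*l^2 - 2*l^2 - 48*l + 4*sqrt(2)*l + 96*sqrt(2)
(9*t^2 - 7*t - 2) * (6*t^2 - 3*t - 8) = 54*t^4 - 69*t^3 - 63*t^2 + 62*t + 16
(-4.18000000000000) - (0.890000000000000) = -5.07000000000000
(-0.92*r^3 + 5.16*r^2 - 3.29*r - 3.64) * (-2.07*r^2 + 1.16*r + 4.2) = 1.9044*r^5 - 11.7484*r^4 + 8.9319*r^3 + 25.3904*r^2 - 18.0404*r - 15.288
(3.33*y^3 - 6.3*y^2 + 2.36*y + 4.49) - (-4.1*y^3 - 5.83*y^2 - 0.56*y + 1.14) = 7.43*y^3 - 0.47*y^2 + 2.92*y + 3.35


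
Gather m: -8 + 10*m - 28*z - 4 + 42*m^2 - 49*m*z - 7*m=42*m^2 + m*(3 - 49*z) - 28*z - 12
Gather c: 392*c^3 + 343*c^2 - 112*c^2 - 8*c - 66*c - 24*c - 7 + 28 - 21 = 392*c^3 + 231*c^2 - 98*c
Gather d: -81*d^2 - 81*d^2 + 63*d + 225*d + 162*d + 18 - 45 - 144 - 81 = -162*d^2 + 450*d - 252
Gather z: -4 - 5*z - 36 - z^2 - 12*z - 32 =-z^2 - 17*z - 72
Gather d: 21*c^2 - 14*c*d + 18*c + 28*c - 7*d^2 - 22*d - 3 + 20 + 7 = 21*c^2 + 46*c - 7*d^2 + d*(-14*c - 22) + 24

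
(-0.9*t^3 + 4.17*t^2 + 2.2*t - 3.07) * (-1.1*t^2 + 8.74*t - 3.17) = 0.99*t^5 - 12.453*t^4 + 36.8788*t^3 + 9.3861*t^2 - 33.8058*t + 9.7319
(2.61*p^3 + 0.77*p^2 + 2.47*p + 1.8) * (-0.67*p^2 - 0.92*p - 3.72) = -1.7487*p^5 - 2.9171*p^4 - 12.0725*p^3 - 6.3428*p^2 - 10.8444*p - 6.696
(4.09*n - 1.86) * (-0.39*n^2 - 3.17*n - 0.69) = -1.5951*n^3 - 12.2399*n^2 + 3.0741*n + 1.2834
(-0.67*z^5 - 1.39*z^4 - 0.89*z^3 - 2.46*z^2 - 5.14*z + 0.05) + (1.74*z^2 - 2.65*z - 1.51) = -0.67*z^5 - 1.39*z^4 - 0.89*z^3 - 0.72*z^2 - 7.79*z - 1.46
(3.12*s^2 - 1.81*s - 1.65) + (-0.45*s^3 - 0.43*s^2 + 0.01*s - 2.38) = -0.45*s^3 + 2.69*s^2 - 1.8*s - 4.03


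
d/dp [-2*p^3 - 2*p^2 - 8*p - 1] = -6*p^2 - 4*p - 8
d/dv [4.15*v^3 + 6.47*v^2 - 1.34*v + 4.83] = 12.45*v^2 + 12.94*v - 1.34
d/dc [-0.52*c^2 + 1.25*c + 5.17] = 1.25 - 1.04*c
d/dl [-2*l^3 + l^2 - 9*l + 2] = -6*l^2 + 2*l - 9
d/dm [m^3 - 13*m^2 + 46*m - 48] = 3*m^2 - 26*m + 46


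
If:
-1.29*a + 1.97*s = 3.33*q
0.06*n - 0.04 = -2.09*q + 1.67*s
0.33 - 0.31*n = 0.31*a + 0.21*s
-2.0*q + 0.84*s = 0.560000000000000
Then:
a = 0.41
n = 1.13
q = -0.58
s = -0.70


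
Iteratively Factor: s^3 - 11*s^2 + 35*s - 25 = (s - 5)*(s^2 - 6*s + 5) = (s - 5)*(s - 1)*(s - 5)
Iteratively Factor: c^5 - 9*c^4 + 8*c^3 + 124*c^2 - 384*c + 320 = (c - 2)*(c^4 - 7*c^3 - 6*c^2 + 112*c - 160) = (c - 4)*(c - 2)*(c^3 - 3*c^2 - 18*c + 40) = (c - 4)*(c - 2)*(c + 4)*(c^2 - 7*c + 10) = (c - 4)*(c - 2)^2*(c + 4)*(c - 5)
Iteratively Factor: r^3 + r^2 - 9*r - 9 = (r + 1)*(r^2 - 9) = (r + 1)*(r + 3)*(r - 3)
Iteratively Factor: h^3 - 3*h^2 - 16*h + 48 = (h + 4)*(h^2 - 7*h + 12) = (h - 4)*(h + 4)*(h - 3)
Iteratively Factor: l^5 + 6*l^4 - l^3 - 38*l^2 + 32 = (l - 2)*(l^4 + 8*l^3 + 15*l^2 - 8*l - 16) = (l - 2)*(l - 1)*(l^3 + 9*l^2 + 24*l + 16) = (l - 2)*(l - 1)*(l + 4)*(l^2 + 5*l + 4) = (l - 2)*(l - 1)*(l + 4)^2*(l + 1)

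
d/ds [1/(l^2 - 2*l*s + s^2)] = 2*(l - s)/(l^2 - 2*l*s + s^2)^2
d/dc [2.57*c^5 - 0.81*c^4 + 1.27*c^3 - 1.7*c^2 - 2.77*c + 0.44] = 12.85*c^4 - 3.24*c^3 + 3.81*c^2 - 3.4*c - 2.77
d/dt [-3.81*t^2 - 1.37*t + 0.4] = -7.62*t - 1.37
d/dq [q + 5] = 1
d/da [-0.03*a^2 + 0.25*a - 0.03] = 0.25 - 0.06*a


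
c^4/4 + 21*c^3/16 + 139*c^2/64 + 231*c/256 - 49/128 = (c/4 + 1/2)*(c - 1/4)*(c + 7/4)^2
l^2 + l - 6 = (l - 2)*(l + 3)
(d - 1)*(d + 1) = d^2 - 1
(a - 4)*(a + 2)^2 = a^3 - 12*a - 16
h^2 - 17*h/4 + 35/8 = (h - 5/2)*(h - 7/4)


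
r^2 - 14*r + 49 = (r - 7)^2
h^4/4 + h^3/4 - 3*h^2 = h^2*(h/4 + 1)*(h - 3)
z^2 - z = z*(z - 1)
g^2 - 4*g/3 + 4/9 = (g - 2/3)^2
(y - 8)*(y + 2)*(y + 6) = y^3 - 52*y - 96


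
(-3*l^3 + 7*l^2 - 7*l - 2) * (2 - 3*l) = 9*l^4 - 27*l^3 + 35*l^2 - 8*l - 4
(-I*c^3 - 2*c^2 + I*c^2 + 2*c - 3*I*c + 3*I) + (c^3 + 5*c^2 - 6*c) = c^3 - I*c^3 + 3*c^2 + I*c^2 - 4*c - 3*I*c + 3*I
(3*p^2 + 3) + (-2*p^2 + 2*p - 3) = p^2 + 2*p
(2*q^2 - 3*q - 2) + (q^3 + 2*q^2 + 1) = q^3 + 4*q^2 - 3*q - 1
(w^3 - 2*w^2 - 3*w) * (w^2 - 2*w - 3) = w^5 - 4*w^4 - 2*w^3 + 12*w^2 + 9*w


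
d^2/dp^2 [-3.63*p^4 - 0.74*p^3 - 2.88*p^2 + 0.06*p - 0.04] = -43.56*p^2 - 4.44*p - 5.76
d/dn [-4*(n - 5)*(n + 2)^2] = 4*(8 - 3*n)*(n + 2)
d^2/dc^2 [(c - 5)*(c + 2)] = 2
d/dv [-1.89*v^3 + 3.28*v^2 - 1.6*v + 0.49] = -5.67*v^2 + 6.56*v - 1.6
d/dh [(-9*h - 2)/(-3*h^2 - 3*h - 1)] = 3*(-9*h^2 - 4*h + 1)/(9*h^4 + 18*h^3 + 15*h^2 + 6*h + 1)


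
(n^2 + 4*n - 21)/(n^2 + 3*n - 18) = (n + 7)/(n + 6)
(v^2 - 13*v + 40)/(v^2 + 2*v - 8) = (v^2 - 13*v + 40)/(v^2 + 2*v - 8)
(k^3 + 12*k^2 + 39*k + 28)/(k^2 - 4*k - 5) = (k^2 + 11*k + 28)/(k - 5)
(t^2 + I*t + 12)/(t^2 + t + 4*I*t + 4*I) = (t - 3*I)/(t + 1)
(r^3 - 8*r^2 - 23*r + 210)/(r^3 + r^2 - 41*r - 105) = (r - 6)/(r + 3)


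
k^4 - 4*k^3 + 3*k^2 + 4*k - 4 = (k - 2)^2*(k - 1)*(k + 1)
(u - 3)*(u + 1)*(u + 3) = u^3 + u^2 - 9*u - 9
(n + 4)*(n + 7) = n^2 + 11*n + 28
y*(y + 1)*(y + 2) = y^3 + 3*y^2 + 2*y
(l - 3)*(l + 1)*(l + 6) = l^3 + 4*l^2 - 15*l - 18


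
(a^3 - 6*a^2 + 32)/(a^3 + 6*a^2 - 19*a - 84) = (a^2 - 2*a - 8)/(a^2 + 10*a + 21)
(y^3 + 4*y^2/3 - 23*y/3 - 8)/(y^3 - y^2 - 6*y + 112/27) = 9*(y^2 + 4*y + 3)/(9*y^2 + 15*y - 14)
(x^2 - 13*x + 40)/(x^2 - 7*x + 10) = (x - 8)/(x - 2)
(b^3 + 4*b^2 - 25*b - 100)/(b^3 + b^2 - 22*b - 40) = (b + 5)/(b + 2)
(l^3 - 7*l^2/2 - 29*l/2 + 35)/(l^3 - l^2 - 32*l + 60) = (l + 7/2)/(l + 6)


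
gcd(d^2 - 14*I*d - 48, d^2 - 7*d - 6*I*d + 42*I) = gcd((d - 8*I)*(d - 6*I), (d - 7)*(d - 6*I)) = d - 6*I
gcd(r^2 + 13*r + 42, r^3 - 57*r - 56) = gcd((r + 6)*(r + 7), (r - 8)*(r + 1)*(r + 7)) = r + 7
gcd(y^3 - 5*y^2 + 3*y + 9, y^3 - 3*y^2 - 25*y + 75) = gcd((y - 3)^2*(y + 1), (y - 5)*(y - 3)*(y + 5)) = y - 3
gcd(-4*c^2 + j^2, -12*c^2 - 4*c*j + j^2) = 2*c + j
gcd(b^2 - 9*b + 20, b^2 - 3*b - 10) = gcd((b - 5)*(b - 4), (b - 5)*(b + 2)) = b - 5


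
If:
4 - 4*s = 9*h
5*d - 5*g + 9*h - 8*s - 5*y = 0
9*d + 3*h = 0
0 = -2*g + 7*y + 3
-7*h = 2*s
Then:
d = 4/15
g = -2743/675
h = -4/5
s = 14/5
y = -1073/675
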